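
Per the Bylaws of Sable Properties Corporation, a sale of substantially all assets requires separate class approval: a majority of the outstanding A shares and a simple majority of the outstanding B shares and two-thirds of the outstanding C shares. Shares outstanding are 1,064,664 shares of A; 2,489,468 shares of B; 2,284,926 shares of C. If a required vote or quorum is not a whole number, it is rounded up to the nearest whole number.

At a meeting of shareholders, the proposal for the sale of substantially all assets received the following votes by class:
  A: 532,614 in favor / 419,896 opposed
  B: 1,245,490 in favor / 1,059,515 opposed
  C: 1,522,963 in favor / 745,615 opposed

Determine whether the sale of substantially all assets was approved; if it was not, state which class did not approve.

Not approved — the C shares did not give the required vote.

A: a majority of 1064664 is 532333; 532,333 required, 532,614 in favor — approved.
B: a majority of 2489468 is 1244735; 1,244,735 required, 1,245,490 in favor — approved.
C: 2/3 of 2284926 = 1523284; 1,523,284 required, 1,522,963 in favor — not approved.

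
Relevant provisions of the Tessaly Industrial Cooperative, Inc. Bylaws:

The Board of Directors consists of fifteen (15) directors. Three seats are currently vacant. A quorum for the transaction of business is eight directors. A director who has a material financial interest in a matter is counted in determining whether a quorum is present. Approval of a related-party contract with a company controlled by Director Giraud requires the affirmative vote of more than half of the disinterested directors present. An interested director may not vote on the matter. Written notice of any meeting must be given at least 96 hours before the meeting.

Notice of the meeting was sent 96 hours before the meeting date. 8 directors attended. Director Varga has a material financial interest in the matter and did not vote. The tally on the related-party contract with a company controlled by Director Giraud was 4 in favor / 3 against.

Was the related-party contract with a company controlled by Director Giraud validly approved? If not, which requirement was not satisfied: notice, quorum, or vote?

Notice: 96 hours given; 96 required (96 ≥ 96). Satisfied.
Quorum: 8 present (interested directors count toward quorum); quorum is 8. Satisfied.
Vote: the related-party contract with a company controlled by Director Giraud requires a majority of the disinterested directors present (8 − 1 = 7). A majority of 7 is 4, so 4 affirmative votes are needed; 4 voted in favor. Satisfied.

Valid — all requirements satisfied.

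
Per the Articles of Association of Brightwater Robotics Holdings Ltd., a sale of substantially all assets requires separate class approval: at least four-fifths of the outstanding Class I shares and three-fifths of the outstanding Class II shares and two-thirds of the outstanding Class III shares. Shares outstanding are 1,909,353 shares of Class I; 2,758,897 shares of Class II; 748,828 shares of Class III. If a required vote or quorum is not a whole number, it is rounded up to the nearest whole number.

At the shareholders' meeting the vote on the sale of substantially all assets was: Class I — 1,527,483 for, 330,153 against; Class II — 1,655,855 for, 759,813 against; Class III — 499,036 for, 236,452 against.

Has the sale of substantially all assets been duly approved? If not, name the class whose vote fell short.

Class I: 4/5 of 1909353 = 1527482.40, rounded up to 1527483; 1,527,483 required, 1,527,483 in favor — approved.
Class II: 3/5 of 2758897 = 1655338.20, rounded up to 1655339; 1,655,339 required, 1,655,855 in favor — approved.
Class III: 2/3 of 748828 = 499218.67, rounded up to 499219; 499,219 required, 499,036 in favor — not approved.

Not approved — the Class III shares did not give the required vote.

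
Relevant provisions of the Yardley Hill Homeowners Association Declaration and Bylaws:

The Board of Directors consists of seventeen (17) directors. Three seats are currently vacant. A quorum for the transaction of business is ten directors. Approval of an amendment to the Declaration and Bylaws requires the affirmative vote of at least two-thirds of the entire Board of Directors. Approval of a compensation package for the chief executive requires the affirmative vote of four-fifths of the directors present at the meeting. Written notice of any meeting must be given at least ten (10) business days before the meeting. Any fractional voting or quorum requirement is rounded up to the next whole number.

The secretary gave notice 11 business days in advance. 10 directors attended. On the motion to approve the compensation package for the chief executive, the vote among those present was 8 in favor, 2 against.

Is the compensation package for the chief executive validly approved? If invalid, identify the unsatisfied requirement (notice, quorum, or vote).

Notice: 11 business days given; 10 required (11 ≥ 10). Satisfied.
Quorum: 10 present; quorum is 10. Satisfied.
Vote: the compensation package for the chief executive requires four-fifths of the directors present (10). 4/5 of 10 = 8, so 8 affirmative votes are needed; 8 voted in favor. Satisfied.

Valid — all requirements satisfied.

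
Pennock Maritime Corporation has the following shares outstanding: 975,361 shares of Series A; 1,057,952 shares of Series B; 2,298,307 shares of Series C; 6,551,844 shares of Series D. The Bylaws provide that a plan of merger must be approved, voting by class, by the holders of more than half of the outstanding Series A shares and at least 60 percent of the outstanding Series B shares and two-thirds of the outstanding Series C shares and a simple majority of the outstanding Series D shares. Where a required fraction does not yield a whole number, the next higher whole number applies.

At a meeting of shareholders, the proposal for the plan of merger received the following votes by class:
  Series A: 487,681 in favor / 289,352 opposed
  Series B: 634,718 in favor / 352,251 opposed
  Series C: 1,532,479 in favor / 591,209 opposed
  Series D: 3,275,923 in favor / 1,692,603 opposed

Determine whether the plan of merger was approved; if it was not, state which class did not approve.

Not approved — the Series B shares did not give the required vote.

Series A: a majority of 975361 is 487681; 487,681 required, 487,681 in favor — approved.
Series B: 3/5 of 1057952 = 634771.20, rounded up to 634772; 634,772 required, 634,718 in favor — not approved.
Series C: 2/3 of 2298307 = 1532204.67, rounded up to 1532205; 1,532,205 required, 1,532,479 in favor — approved.
Series D: a majority of 6551844 is 3275923; 3,275,923 required, 3,275,923 in favor — approved.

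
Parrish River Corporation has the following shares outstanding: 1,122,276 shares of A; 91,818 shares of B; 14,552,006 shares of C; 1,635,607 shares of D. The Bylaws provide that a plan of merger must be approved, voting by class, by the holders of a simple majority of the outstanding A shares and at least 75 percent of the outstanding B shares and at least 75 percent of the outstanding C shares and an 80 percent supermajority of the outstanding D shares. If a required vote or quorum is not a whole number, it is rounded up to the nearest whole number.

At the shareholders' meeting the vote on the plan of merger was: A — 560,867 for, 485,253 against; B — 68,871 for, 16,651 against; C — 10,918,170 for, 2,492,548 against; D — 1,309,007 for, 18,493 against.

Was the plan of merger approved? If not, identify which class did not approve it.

Not approved — the A shares did not give the required vote.

A: a majority of 1122276 is 561139; 561,139 required, 560,867 in favor — not approved.
B: 3/4 of 91818 = 68863.50, rounded up to 68864; 68,864 required, 68,871 in favor — approved.
C: 3/4 of 14552006 = 10914004.50, rounded up to 10914005; 10,914,005 required, 10,918,170 in favor — approved.
D: 4/5 of 1635607 = 1308485.60, rounded up to 1308486; 1,308,486 required, 1,309,007 in favor — approved.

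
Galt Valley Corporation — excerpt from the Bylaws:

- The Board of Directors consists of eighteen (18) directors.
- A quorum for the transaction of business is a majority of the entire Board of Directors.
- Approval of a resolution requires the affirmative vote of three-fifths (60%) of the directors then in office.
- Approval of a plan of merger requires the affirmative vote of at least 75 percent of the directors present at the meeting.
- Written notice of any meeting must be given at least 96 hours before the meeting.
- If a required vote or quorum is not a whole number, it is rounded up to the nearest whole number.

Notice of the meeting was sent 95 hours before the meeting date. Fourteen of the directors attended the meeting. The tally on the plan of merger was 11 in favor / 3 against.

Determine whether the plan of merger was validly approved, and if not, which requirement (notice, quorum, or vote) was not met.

Notice: 95 hours given; 96 required (95 < 96). Not satisfied.
Quorum: 14 present; quorum is 10. Satisfied.
Vote: the plan of merger requires three-fourths of the directors present (14). 3/4 of 14 = 10.50, rounded up to 11, so 11 affirmative votes are needed; 11 voted in favor. Satisfied.

Invalid — notice requirement not satisfied.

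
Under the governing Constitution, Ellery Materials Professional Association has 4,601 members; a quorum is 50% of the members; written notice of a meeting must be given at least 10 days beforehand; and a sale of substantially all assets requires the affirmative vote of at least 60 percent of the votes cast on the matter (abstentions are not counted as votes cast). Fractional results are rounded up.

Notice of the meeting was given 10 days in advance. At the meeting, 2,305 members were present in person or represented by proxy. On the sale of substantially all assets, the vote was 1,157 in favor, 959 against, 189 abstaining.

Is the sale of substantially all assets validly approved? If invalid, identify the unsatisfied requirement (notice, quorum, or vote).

Invalid — vote requirement not satisfied.

Notice: 10 days given; 10 required. Satisfied.
Quorum: 50% of 4,601 = 2,300.50, rounded up to 2,301; 2,305 present. Satisfied.
Vote: requires three-fifths of the votes cast (2,305 − 189 abstaining = 2,116); 3/5 of 2116 = 1269.60, rounded up to 1270, so 1,270 needed; 1,157 in favor. Not satisfied.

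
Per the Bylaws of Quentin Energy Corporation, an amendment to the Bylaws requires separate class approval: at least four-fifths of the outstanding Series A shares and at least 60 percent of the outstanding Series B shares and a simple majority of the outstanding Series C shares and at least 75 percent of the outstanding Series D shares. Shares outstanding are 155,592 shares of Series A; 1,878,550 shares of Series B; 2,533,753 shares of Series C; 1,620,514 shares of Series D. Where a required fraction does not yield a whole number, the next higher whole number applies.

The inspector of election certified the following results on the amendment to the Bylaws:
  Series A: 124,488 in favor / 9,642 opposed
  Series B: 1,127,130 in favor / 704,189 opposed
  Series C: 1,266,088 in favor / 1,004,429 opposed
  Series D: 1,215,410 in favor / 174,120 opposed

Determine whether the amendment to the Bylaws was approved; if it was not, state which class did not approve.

Not approved — the Series C shares did not give the required vote.

Series A: 4/5 of 155592 = 124473.60, rounded up to 124474; 124,474 required, 124,488 in favor — approved.
Series B: 3/5 of 1878550 = 1127130; 1,127,130 required, 1,127,130 in favor — approved.
Series C: a majority of 2533753 is 1266877; 1,266,877 required, 1,266,088 in favor — not approved.
Series D: 3/4 of 1620514 = 1215385.50, rounded up to 1215386; 1,215,386 required, 1,215,410 in favor — approved.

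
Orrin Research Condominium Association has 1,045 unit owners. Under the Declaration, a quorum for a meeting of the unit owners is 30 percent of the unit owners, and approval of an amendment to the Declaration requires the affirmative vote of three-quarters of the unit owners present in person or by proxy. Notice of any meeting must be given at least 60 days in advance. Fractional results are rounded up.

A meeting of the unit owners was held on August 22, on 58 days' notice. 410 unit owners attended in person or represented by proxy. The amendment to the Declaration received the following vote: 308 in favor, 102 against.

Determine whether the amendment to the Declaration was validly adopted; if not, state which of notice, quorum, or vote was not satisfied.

Notice: 58 days given; 60 required. Not satisfied.
Quorum: 30% of 1,045 = 313.50, rounded up to 314; 410 present. Satisfied.
Vote: requires three-fourths of those present (410); 3/4 of 410 = 307.50, rounded up to 308, so 308 needed; 308 in favor. Satisfied.

Invalid — notice requirement not satisfied.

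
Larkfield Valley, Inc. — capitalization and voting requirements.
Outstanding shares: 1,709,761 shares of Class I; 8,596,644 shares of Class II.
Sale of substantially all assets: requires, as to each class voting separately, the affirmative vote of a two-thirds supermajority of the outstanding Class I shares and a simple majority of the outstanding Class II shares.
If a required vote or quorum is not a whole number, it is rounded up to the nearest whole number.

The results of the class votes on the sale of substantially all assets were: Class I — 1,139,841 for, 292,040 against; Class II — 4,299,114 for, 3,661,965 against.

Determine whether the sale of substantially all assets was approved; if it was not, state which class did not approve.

Approved — every class gave the required vote.

Class I: 2/3 of 1709761 = 1139840.67, rounded up to 1139841; 1,139,841 required, 1,139,841 in favor — approved.
Class II: a majority of 8596644 is 4298323; 4,298,323 required, 4,299,114 in favor — approved.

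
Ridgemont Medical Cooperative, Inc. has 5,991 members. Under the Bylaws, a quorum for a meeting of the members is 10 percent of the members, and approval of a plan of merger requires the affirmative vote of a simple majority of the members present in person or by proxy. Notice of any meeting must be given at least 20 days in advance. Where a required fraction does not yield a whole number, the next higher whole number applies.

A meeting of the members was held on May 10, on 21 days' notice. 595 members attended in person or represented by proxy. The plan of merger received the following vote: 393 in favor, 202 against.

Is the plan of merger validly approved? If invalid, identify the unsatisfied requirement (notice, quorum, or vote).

Invalid — quorum requirement not satisfied.

Notice: 21 days given; 20 required. Satisfied.
Quorum: 10% of 5,991 = 599.10, rounded up to 600; 595 present. Not satisfied.
Vote: requires a majority of those present (595); a majority of 595 is 298, so 298 needed; 393 in favor. Satisfied.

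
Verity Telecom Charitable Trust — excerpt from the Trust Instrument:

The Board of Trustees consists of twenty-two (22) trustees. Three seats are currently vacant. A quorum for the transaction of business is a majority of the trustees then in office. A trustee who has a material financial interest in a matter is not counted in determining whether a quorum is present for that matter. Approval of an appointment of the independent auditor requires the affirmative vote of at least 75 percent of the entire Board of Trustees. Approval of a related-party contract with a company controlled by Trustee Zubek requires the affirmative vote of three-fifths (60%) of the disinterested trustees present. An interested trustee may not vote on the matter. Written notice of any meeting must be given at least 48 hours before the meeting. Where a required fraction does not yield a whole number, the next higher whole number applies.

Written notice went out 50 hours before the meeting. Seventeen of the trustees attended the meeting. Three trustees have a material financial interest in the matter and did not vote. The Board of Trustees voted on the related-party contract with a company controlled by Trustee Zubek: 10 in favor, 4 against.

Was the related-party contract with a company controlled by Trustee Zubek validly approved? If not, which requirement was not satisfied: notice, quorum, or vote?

Valid — all requirements satisfied.

Notice: 50 hours given; 48 required (50 ≥ 48). Satisfied.
Quorum: 17 present, but the 3 interested trustees do not count, leaving 14. Quorum is 10. Satisfied.
Vote: the related-party contract with a company controlled by Trustee Zubek requires three-fifths of the disinterested trustees present (17 − 3 = 14). 3/5 of 14 = 8.40, rounded up to 9, so 9 affirmative votes are needed; 10 voted in favor. Satisfied.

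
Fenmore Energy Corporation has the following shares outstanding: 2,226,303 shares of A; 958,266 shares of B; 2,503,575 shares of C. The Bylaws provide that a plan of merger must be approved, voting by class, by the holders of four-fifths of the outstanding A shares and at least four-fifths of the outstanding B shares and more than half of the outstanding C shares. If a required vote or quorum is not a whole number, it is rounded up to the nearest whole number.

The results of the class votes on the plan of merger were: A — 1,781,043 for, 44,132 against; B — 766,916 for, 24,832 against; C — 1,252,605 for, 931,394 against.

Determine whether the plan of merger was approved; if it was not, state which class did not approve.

A: 4/5 of 2226303 = 1781042.40, rounded up to 1781043; 1,781,043 required, 1,781,043 in favor — approved.
B: 4/5 of 958266 = 766612.80, rounded up to 766613; 766,613 required, 766,916 in favor — approved.
C: a majority of 2503575 is 1251788; 1,251,788 required, 1,252,605 in favor — approved.

Approved — every class gave the required vote.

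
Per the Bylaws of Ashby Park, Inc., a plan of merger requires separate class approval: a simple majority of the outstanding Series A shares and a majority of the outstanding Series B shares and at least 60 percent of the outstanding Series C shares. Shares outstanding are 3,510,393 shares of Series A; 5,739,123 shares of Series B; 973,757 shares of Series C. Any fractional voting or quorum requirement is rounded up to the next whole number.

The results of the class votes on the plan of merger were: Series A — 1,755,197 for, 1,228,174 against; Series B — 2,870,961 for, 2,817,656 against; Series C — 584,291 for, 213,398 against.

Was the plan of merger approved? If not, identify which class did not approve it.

Series A: a majority of 3510393 is 1755197; 1,755,197 required, 1,755,197 in favor — approved.
Series B: a majority of 5739123 is 2869562; 2,869,562 required, 2,870,961 in favor — approved.
Series C: 3/5 of 973757 = 584254.20, rounded up to 584255; 584,255 required, 584,291 in favor — approved.

Approved — every class gave the required vote.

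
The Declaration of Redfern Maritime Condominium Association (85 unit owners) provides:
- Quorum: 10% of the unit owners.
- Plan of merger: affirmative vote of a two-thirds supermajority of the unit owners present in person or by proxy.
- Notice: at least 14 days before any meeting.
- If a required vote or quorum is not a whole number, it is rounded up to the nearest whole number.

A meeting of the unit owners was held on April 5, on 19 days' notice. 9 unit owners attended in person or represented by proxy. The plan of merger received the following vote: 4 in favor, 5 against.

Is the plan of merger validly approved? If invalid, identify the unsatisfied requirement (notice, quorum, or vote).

Notice: 19 days given; 14 required. Satisfied.
Quorum: 10% of 85 = 8.50, rounded up to 9; 9 present. Satisfied.
Vote: requires two-thirds of those present (9); 2/3 of 9 = 6, so 6 needed; 4 in favor. Not satisfied.

Invalid — vote requirement not satisfied.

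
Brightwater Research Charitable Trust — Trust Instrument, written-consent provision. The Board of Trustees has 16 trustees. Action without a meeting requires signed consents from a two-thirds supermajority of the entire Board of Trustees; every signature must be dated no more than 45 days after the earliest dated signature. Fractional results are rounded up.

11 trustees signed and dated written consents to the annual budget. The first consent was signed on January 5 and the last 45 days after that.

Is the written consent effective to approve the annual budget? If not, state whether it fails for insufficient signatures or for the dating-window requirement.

Signatures required: a two-thirds supermajority of 16 — 2/3 of 16 = 10.67, rounded up to 11, so 11 needed; 11 signed. Sufficient.
Dating window: the latest signature is 45 days after the earliest; the limit is 45 days. Within the window.

Effective — both the signature and dating-window requirements are satisfied.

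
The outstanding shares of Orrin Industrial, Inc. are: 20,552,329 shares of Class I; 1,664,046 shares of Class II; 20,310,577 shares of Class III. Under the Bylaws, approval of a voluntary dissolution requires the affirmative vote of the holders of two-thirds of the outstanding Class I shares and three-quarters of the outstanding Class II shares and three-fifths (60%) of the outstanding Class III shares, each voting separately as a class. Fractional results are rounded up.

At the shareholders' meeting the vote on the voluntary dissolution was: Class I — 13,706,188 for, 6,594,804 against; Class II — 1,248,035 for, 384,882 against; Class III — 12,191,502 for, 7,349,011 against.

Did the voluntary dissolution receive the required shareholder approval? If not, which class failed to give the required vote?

Class I: 2/3 of 20552329 = 13701552.67, rounded up to 13701553; 13,701,553 required, 13,706,188 in favor — approved.
Class II: 3/4 of 1664046 = 1248034.50, rounded up to 1248035; 1,248,035 required, 1,248,035 in favor — approved.
Class III: 3/5 of 20310577 = 12186346.20, rounded up to 12186347; 12,186,347 required, 12,191,502 in favor — approved.

Approved — every class gave the required vote.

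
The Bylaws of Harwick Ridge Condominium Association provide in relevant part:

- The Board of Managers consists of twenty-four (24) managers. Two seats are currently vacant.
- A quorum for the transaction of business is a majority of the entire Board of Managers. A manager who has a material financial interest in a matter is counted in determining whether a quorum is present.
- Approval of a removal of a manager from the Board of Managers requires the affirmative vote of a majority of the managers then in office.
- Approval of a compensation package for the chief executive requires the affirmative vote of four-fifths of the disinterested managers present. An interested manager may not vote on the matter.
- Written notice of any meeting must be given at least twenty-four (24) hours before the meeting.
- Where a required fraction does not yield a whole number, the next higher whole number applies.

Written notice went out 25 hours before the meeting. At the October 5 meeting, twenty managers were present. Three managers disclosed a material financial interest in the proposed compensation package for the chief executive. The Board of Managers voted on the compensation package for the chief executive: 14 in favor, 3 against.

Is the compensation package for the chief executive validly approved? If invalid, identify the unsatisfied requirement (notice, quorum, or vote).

Valid — all requirements satisfied.

Notice: 25 hours given; 24 required (25 ≥ 24). Satisfied.
Quorum: 20 present (interested managers count toward quorum); quorum is 13. Satisfied.
Vote: the compensation package for the chief executive requires four-fifths of the disinterested managers present (20 − 3 = 17). 4/5 of 17 = 13.60, rounded up to 14, so 14 affirmative votes are needed; 14 voted in favor. Satisfied.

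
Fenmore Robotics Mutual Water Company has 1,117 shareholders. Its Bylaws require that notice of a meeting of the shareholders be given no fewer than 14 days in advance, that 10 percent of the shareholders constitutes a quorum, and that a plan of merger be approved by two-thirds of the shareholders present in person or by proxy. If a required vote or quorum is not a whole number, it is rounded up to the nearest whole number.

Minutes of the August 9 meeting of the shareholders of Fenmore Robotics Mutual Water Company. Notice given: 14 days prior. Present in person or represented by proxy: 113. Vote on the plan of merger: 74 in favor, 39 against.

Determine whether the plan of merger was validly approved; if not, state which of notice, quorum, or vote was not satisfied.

Notice: 14 days given; 14 required. Satisfied.
Quorum: 10% of 1,117 = 111.70, rounded up to 112; 113 present. Satisfied.
Vote: requires two-thirds of those present (113); 2/3 of 113 = 75.33, rounded up to 76, so 76 needed; 74 in favor. Not satisfied.

Invalid — vote requirement not satisfied.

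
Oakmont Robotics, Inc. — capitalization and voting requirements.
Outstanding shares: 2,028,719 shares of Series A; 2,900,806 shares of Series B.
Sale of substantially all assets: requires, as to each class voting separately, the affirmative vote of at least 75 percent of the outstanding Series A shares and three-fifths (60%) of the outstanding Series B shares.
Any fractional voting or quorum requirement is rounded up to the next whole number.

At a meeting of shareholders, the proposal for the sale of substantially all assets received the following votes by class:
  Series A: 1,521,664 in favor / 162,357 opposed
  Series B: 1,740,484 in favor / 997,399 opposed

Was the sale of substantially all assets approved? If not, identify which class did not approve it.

Series A: 3/4 of 2028719 = 1521539.25, rounded up to 1521540; 1,521,540 required, 1,521,664 in favor — approved.
Series B: 3/5 of 2900806 = 1740483.60, rounded up to 1740484; 1,740,484 required, 1,740,484 in favor — approved.

Approved — every class gave the required vote.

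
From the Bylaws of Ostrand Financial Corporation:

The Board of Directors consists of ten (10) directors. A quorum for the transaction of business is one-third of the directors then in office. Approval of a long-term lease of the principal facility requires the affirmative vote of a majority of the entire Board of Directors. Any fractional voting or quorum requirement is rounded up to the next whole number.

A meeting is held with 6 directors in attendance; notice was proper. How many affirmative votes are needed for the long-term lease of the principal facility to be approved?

The long-term lease of the principal facility requires a majority of the entire Board of Directors (10).
A majority of 10 is 6.

6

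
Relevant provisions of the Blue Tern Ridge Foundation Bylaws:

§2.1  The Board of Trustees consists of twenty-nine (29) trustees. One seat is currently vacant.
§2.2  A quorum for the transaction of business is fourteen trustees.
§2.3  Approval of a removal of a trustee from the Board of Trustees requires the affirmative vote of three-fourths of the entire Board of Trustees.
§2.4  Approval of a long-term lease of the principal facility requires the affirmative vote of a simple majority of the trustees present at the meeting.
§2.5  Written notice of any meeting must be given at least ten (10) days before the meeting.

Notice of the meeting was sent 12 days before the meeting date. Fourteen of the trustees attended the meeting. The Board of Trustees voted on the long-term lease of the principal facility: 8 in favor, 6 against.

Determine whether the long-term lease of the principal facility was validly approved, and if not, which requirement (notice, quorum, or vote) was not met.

Valid — all requirements satisfied.

Notice: 12 days given; 10 required (12 ≥ 10). Satisfied.
Quorum: 14 present; quorum is 14. Satisfied.
Vote: the long-term lease of the principal facility requires a majority of the trustees present (14). A majority of 14 is 8, so 8 affirmative votes are needed; 8 voted in favor. Satisfied.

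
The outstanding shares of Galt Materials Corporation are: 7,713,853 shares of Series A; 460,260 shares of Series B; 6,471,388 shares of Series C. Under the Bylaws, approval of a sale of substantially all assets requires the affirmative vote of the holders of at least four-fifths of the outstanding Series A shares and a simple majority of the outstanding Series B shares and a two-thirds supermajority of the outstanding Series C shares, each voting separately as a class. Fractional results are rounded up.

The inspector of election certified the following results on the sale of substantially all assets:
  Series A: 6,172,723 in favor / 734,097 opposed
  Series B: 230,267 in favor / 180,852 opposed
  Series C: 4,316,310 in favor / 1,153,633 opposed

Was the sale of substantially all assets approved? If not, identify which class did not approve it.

Series A: 4/5 of 7713853 = 6171082.40, rounded up to 6171083; 6,171,083 required, 6,172,723 in favor — approved.
Series B: a majority of 460260 is 230131; 230,131 required, 230,267 in favor — approved.
Series C: 2/3 of 6471388 = 4314258.67, rounded up to 4314259; 4,314,259 required, 4,316,310 in favor — approved.

Approved — every class gave the required vote.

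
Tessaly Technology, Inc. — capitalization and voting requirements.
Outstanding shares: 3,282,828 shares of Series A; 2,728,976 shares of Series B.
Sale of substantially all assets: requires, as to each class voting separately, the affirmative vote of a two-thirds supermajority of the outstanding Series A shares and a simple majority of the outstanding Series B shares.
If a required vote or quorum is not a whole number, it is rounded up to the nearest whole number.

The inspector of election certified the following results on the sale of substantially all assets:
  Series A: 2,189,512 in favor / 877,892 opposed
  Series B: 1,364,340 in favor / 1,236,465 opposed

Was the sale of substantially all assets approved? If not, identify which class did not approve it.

Series A: 2/3 of 3282828 = 2188552; 2,188,552 required, 2,189,512 in favor — approved.
Series B: a majority of 2728976 is 1364489; 1,364,489 required, 1,364,340 in favor — not approved.

Not approved — the Series B shares did not give the required vote.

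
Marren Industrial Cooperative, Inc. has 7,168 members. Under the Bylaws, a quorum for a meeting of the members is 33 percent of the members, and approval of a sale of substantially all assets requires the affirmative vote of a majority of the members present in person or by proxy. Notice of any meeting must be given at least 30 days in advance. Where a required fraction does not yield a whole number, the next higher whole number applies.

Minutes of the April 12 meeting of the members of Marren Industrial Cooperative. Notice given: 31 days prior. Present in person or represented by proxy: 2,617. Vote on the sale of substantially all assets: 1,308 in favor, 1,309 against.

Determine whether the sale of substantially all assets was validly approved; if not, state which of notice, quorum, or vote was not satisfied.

Notice: 31 days given; 30 required. Satisfied.
Quorum: 33% of 7,168 = 2,365.44, rounded up to 2,366; 2,617 present. Satisfied.
Vote: requires a majority of those present (2,617); a majority of 2617 is 1309, so 1,309 needed; 1,308 in favor. Not satisfied.

Invalid — vote requirement not satisfied.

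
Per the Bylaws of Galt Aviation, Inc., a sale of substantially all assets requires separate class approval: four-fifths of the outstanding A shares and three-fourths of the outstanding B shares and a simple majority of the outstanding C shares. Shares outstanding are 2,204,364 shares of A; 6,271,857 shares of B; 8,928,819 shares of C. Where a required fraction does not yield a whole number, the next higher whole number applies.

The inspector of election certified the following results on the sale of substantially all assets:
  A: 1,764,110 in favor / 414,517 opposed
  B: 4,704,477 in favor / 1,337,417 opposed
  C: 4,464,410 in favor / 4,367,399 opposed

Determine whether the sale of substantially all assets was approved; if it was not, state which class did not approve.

Approved — every class gave the required vote.

A: 4/5 of 2204364 = 1763491.20, rounded up to 1763492; 1,763,492 required, 1,764,110 in favor — approved.
B: 3/4 of 6271857 = 4703892.75, rounded up to 4703893; 4,703,893 required, 4,704,477 in favor — approved.
C: a majority of 8928819 is 4464410; 4,464,410 required, 4,464,410 in favor — approved.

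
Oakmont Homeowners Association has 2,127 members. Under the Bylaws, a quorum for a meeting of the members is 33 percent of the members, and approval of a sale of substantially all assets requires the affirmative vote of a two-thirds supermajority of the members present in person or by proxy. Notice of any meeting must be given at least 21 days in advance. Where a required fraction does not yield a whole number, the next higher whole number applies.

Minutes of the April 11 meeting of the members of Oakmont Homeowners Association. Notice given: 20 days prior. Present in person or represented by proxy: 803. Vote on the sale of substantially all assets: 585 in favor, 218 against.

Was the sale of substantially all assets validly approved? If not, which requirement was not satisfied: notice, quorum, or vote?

Invalid — notice requirement not satisfied.

Notice: 20 days given; 21 required. Not satisfied.
Quorum: 33% of 2,127 = 701.91, rounded up to 702; 803 present. Satisfied.
Vote: requires two-thirds of those present (803); 2/3 of 803 = 535.33, rounded up to 536, so 536 needed; 585 in favor. Satisfied.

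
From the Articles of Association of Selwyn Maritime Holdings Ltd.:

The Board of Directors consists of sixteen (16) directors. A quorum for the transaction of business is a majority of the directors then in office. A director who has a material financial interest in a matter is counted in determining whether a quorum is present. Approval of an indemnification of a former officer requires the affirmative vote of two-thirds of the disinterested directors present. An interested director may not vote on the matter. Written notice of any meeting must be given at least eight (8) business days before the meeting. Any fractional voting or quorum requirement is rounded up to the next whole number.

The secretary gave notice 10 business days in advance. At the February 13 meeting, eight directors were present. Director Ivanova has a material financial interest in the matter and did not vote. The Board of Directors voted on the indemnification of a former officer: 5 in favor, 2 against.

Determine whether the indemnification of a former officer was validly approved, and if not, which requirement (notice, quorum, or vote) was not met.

Notice: 10 business days given; 8 required (10 ≥ 8). Satisfied.
Quorum: 8 present (interested directors count toward quorum); quorum is 9. Not satisfied.
Vote: the indemnification of a former officer requires two-thirds of the disinterested directors present (8 − 1 = 7). 2/3 of 7 = 4.67, rounded up to 5, so 5 affirmative votes are needed; 5 voted in favor. Satisfied. (Moot — without a quorum no business can be validly transacted.)

Invalid — quorum requirement not satisfied.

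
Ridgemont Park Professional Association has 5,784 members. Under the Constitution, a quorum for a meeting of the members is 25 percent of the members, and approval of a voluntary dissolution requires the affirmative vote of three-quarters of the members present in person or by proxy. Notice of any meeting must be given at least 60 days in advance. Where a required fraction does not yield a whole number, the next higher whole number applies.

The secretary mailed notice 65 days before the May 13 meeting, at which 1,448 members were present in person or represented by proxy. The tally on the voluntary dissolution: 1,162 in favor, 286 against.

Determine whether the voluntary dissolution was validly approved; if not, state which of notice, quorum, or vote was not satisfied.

Notice: 65 days given; 60 required. Satisfied.
Quorum: 25% of 5,784 = 1,446; 1,448 present. Satisfied.
Vote: requires three-fourths of those present (1,448); 3/4 of 1448 = 1086, so 1,086 needed; 1,162 in favor. Satisfied.

Valid — all requirements satisfied.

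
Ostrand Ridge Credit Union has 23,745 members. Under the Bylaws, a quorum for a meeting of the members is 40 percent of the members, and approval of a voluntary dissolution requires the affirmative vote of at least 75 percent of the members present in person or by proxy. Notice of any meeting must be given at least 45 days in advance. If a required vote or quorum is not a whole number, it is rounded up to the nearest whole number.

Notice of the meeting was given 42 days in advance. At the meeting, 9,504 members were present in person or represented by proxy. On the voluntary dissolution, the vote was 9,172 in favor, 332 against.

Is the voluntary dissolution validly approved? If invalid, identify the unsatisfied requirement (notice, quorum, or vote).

Invalid — notice requirement not satisfied.

Notice: 42 days given; 45 required. Not satisfied.
Quorum: 40% of 23,745 = 9,498; 9,504 present. Satisfied.
Vote: requires three-fourths of those present (9,504); 3/4 of 9504 = 7128, so 7,128 needed; 9,172 in favor. Satisfied.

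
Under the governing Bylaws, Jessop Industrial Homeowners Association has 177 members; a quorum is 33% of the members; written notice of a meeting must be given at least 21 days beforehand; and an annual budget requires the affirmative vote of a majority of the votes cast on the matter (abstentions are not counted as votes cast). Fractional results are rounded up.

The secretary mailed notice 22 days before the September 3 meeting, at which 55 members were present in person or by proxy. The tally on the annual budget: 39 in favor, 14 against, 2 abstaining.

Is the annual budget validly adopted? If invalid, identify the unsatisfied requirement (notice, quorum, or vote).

Notice: 22 days given; 21 required. Satisfied.
Quorum: 33% of 177 = 58.41, rounded up to 59; 55 present. Not satisfied.
Vote: requires a majority of the votes cast (55 − 2 abstaining = 53); a majority of 53 is 27, so 27 needed; 39 in favor. Satisfied.

Invalid — quorum requirement not satisfied.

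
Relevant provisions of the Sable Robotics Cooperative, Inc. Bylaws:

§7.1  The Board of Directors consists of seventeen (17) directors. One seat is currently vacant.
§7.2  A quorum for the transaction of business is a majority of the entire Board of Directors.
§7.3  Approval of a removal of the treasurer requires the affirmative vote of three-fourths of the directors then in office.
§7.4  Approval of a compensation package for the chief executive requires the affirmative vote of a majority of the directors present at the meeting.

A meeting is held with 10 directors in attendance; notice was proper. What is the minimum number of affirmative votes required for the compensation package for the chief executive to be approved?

6

The compensation package for the chief executive requires a majority of the directors present (10).
A majority of 10 is 6.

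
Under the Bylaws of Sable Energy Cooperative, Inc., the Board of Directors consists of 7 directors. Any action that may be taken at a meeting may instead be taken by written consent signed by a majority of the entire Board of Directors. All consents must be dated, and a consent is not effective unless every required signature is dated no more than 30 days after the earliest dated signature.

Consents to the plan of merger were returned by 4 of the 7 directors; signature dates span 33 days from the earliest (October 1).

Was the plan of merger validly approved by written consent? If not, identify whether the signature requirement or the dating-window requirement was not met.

Signatures required: a majority of 7 — a majority of 7 is 4, so 4 needed; 4 signed. Sufficient.
Dating window: the latest signature is 33 days after the earliest; the limit is 30 days. Outside the window.

Not effective — dating-window requirement not satisfied.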